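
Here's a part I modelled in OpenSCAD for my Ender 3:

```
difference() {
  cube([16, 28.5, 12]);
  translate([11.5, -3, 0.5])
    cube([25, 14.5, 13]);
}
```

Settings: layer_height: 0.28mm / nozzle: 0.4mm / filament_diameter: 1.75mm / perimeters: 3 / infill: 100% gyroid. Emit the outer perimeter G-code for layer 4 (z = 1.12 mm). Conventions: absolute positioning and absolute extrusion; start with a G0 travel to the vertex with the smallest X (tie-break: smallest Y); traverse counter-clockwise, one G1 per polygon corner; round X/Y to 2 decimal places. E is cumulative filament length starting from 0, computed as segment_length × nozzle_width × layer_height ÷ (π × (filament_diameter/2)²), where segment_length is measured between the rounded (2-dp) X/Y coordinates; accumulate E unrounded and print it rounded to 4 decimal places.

G0 X0.00 Y0.00 Z1.12
G1 X11.50 Y0.00 E0.5355
G1 X11.50 Y11.50 E1.0710
G1 X16.00 Y11.50 E1.2805
G1 X16.00 Y28.50 E2.0721
G1 X0.00 Y28.50 E2.8171
G1 X0.00 Y0.00 E4.1442

At z = 1.12 mm: the cube (footprint 16×28.5) is included at this height; the cube at (11.5, -3) is present — its section is the full 25×14.5 rectangle; Subtracting the remaining from the first: starting from the 16×28.5 cube, the 25×14.5 cube at (11.5, -3) partially overlaps it — only the 51.75 mm² overlap (of its 362.50 mm²) is removed, clipping the outline — 1 connected region. The outline is a single polygon with 6 vertices. Extrusion per mm of travel: 0.4 × 0.28 / (π × 0.875²) = 0.046564. Accumulating E over each segment gives final E = 4.1442.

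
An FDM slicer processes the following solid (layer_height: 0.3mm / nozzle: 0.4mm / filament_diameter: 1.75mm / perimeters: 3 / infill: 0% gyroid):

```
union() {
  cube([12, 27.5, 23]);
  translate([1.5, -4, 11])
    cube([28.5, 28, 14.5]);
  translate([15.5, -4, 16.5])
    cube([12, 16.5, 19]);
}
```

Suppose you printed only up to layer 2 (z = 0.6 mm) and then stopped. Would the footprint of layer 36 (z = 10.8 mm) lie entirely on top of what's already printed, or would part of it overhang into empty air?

Compare the two slices. At z = 0.6: the 12×27.5 cube contributes its full rectangle (area 330.00 mm²); the cube at (1.5, -4) is absent (z outside [11, 25.5]); the cube at (15.5, -4) is not intersected at this z (z outside [16.5, 35.5]); Combining (union): only the 12×27.5 cube is present, so the union is just that shape — area = 330.00 mm². At z = 10.8: the cube is present — its section is the full 12×27.5 rectangle (area 330.00 mm²); the cube at (1.5, -4) does not reach this height (z outside [11, 25.5]); the cube at (15.5, -4) does not reach this height (z outside [16.5, 35.5]); Merging all regions: only the 12×27.5 cube is present, so the union is just that shape — area = 330.00 mm². Checking containment: the cross-section at z = 10.8 is a subset of the cross-section at z = 0.6.

entirely on top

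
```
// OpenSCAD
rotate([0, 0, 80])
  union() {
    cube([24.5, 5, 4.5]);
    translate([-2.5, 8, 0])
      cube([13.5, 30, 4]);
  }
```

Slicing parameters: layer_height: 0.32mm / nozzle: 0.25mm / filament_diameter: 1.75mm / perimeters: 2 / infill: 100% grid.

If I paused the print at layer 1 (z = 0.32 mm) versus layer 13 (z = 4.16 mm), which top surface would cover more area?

Layer 1 (z = 0.32): the cube is present — its section is the full 24.5×5 rectangle (area 122.50 mm²); the cube at (-2.5, 8) (footprint 13.5×30) is included at this height (area 405.00 mm²); Combining (union): the 2 present regions are separate (no shared area or edge), so areas and boundary lengths simply add and each stays a separate island — area = 527.50 mm²; (whole slice rotated 80° about Z — lengths, areas and connectivity unchanged). So its area = 527.50 mm². Layer 13 (z = 4.16): the cube (footprint 24.5×5) is included at this height (area 122.50 mm²); the cube at (-2.5, 8) is absent (z outside [0, 4]); Taking the union: only the 24.5×5 cube is present, so the union is just that shape — area = 122.50 mm²; (rotated 80° about Z; rotation is an isometry so areas/perimeters/island counts are preserved). So its area = 122.50 mm². Layer 1 is larger (527.50 vs 122.50 mm²).

layer 1 (z = 0.32 mm)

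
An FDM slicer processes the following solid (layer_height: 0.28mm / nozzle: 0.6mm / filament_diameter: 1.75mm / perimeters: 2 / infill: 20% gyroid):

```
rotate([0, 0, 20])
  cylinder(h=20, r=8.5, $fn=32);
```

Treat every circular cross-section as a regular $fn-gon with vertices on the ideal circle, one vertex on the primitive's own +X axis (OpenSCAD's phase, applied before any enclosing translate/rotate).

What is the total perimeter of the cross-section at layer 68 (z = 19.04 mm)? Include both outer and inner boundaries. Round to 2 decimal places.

53.32 mm

At z = 19.04 mm: the r=8.5 cylinder gives a regular 32-gon of circumradius 8.5 (constant along its height) (perimeter = 2·32·8.500·sin(180°/32) = 53.32 mm); (whole slice rotated 20° about Z — lengths, areas and connectivity unchanged). Overall, the cross-section is a single solid region. Total boundary length (outer) = 53.32 mm.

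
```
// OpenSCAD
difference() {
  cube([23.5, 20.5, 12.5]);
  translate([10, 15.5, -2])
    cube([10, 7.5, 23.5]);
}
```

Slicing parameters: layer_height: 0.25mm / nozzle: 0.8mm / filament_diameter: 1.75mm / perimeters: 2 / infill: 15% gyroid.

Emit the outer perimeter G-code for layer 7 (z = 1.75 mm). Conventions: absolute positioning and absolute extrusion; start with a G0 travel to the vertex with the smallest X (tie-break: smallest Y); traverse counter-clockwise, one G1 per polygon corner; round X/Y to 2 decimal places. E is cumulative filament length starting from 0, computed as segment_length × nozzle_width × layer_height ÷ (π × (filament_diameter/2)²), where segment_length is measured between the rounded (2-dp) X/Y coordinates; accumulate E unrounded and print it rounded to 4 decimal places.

G0 X0.00 Y0.00 Z1.75
G1 X23.50 Y0.00 E1.9540
G1 X23.50 Y20.50 E3.6586
G1 X20.00 Y20.50 E3.9496
G1 X20.00 Y15.50 E4.3654
G1 X10.00 Y15.50 E5.1969
G1 X10.00 Y20.50 E5.6126
G1 X0.00 Y20.50 E6.4442
G1 X0.00 Y0.00 E8.1487

At z = 1.75 mm: the 23.5×20.5 cube contributes its full rectangle; the cube at (10, 15.5) (footprint 10×7.5) is included at this height; After the difference (first − rest): starting from the 23.5×20.5 cube, the 10×7.5 cube at (10, 15.5) partially overlaps it — only the 50.00 mm² overlap (of its 75.00 mm²) is removed, clipping the outline — 1 connected region. The outline is a single polygon with 8 vertices. Extrusion per mm of travel: 0.8 × 0.25 / (π × 0.875²) = 0.083150. Accumulating E over each segment gives final E = 8.1487.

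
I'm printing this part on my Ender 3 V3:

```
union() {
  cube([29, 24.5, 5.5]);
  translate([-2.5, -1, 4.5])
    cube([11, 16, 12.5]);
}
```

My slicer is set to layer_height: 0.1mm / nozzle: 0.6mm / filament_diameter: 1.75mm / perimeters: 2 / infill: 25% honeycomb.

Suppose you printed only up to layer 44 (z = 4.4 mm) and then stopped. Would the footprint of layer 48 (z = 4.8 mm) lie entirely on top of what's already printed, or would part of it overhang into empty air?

Compare the two slices. At z = 4.4: the 29×24.5 cube contributes its full rectangle (area 710.50 mm²); the cube at (-2.5, -1) is not intersected at this z (z outside [4.5, 17]); Merging all regions: only the 29×24.5 cube is present, so the union is just that shape — area = 710.50 mm². At z = 4.8: the cube is present — its section is the full 29×24.5 rectangle (area 710.50 mm²); the cube at (-2.5, -1) (footprint 11×16) is included at this height (area 176.00 mm²); Combining (union): the regions partially overlap — summed areas 886.50 mm² minus the doubly-counted overlap 127.50 mm² gives 759.00 mm² — area = 759.00 mm². Checking containment: at z = 4.8 the cross-section extends beyond the z = 4.4 cross-section by about 48.50 mm².

part overhangs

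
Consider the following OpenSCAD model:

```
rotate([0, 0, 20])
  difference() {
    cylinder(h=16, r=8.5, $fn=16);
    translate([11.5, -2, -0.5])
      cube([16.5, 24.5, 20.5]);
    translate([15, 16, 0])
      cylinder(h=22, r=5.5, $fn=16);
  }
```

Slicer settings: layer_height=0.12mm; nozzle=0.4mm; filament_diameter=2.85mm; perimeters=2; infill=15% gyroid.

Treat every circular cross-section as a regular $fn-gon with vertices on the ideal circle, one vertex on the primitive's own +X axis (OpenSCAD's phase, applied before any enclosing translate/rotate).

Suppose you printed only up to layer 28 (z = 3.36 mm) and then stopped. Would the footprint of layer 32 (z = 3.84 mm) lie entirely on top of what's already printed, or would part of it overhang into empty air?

entirely on top

Compare the two slices. At z = 3.36: the r=8.5 cylinder contributes a regular 16-gon of circumradius 8.5 (area = (16/2)·8.500²·sin(360°/16) = 221.19 mm²); the cube at (11.5, -2) is present — its section is the full 16.5×24.5 rectangle (area 404.25 mm²); the r=5.5 cylinder at (15, 16) gives a regular 16-gon of circumradius 5.5 (constant along its height) (area = (16/2)·5.500²·sin(360°/16) = 92.61 mm²); Subtracting the remaining from the first: starting from the r=8.5 cylinder (221.19 mm²), the 16.5×24.5 cube at (11.5, -2) misses the remaining region (no effect); the r=5.5 cylinder at (15, 16) misses the remaining region (no effect) — area = 221.19 mm²; (rotated 20° about Z; rotation is an isometry so areas/perimeters/island counts are preserved). At z = 3.84: the r=8.5 cylinder gives a regular 16-gon of circumradius 8.5 (constant along its height) (area = (16/2)·8.500²·sin(360°/16) = 221.19 mm²); the 16.5×24.5 cube at (11.5, -2) contributes its full rectangle (area 404.25 mm²); the r=5.5 cylinder at (15, 16) gives a regular 16-gon of circumradius 5.5 (constant along its height) (area = (16/2)·5.500²·sin(360°/16) = 92.61 mm²); Taking the first minus the rest: starting from the r=8.5 cylinder (221.19 mm²), the 16.5×24.5 cube at (11.5, -2) misses the remaining region (no effect); the r=5.5 cylinder at (15, 16) misses the remaining region (no effect) — area = 221.19 mm²; (rotated 20° about Z; rotation is an isometry so areas/perimeters/island counts are preserved). Checking containment: the cross-section at z = 3.84 is a subset of the cross-section at z = 3.36.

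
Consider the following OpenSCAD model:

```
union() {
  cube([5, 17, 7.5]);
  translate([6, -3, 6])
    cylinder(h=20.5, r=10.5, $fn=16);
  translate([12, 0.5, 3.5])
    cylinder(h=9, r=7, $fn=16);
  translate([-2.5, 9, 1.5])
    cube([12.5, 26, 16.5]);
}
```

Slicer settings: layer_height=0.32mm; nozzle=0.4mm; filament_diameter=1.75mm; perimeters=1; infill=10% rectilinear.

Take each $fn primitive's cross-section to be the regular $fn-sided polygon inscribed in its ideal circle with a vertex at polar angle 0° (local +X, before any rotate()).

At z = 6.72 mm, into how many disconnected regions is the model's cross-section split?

1

At z = 6.72 mm: the cube is present — its section is the full 5×17 rectangle; the r=10.5 cylinder at (6, -3) contributes a regular 16-gon of circumradius 10.5; the cylinder at (12, 0.5): section is a regular 16-gon, circumradius r=7; the 12.5×26 cube at (-2.5, 9) contributes its full rectangle; Combining (union): the regions partially overlap (shared area 183.89 mm²), so overlapping operands fuse into one piece — 1 connected region. The result has 1 disconnected region.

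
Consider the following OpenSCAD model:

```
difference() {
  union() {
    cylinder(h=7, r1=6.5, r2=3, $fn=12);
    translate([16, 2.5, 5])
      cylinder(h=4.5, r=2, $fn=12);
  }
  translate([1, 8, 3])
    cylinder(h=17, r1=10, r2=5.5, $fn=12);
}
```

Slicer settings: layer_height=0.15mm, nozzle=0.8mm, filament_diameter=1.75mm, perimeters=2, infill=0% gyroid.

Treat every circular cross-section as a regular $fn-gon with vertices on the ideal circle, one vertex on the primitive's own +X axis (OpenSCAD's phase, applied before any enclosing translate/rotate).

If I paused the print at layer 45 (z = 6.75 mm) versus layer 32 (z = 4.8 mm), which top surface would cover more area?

Layer 45 (z = 6.75): the cone: at t=0.964 of its height the radius interpolates to r₁+(r₂−r₁)t = 3.125, giving a regular 12-gon of that circumradius (area = (12/2)·3.125²·sin(360°/12) = 29.30 mm²); the r=2 cylinder at (16, 2.5) contributes a regular 12-gon of circumradius 2 (area = (12/2)·2.000²·sin(360°/12) = 12.00 mm²); Combining (union): the 2 present regions are separate (no shared area or edge), so areas and boundary lengths simply add and each stays a separate island — area = 41.30 mm²; the cone at (1, 8) contributes a regular 12-gon of circumradius 9.007 (interpolated between r1=10 and r2=5.5 at t=0.221) (area = (12/2)·9.007²·sin(360°/12) = 243.40 mm²); Subtracting the remaining from the first: starting from the result so far (41.30 mm²), the cone at (1, 8) partially overlaps it — only the 18.03 mm² overlap (of its 243.40 mm²) is removed, clipping the outline — area = 23.26 mm². So its area = 23.26 mm². Layer 32 (z = 4.8): the cone: at t=0.686 of its height the radius interpolates to r₁+(r₂−r₁)t = 4.100, giving a regular 12-gon of that circumradius (area = (12/2)·4.100²·sin(360°/12) = 50.43 mm²); the cylinder at (16, 2.5) is not intersected at this z (z outside [5, 9.5]); Combining (union): only the cone is present, so the union is just that shape — area = 50.43 mm²; the cone at (1, 8) (r1=10→r2=5.5) has section circumradius 9.524 here — a regular 12-gon (area = (12/2)·9.524²·sin(360°/12) = 272.09 mm²); Taking the first minus the rest: starting from the result so far (50.43 mm²), the cone at (1, 8) partially overlaps it — only the 32.83 mm² overlap (of its 272.09 mm²) is removed, clipping the outline — area = 17.60 mm². So its area = 17.60 mm². Layer 45 is larger (23.26 vs 17.60 mm²).

layer 45 (z = 6.75 mm)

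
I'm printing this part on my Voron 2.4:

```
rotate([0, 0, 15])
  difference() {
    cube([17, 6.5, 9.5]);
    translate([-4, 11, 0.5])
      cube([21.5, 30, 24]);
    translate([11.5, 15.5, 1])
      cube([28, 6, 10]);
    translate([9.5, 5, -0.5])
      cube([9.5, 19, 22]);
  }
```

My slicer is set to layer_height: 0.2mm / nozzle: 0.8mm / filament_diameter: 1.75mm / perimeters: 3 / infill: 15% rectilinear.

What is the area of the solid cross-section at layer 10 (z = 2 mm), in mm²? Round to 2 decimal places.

99.25 mm²

At z = 2 mm: the cube (footprint 17×6.5) is included at this height (area 110.50 mm²); the cube at (-4, 11) is present — its section is the full 21.5×30 rectangle (area 645.00 mm²); the cube at (11.5, 15.5) (footprint 28×6) is included at this height (area 168.00 mm²); the 9.5×19 cube at (9.5, 5) contributes its full rectangle (area 180.50 mm²); After the difference (first − rest): starting from the 17×6.5 cube (110.50 mm²), the 21.5×30 cube at (-4, 11) misses the remaining region (no effect); the 28×6 cube at (11.5, 15.5) misses the remaining region (no effect); the 9.5×19 cube at (9.5, 5) partially overlaps it — only the 11.25 mm² overlap (of its 180.50 mm²) is removed, clipping the outline — area = 99.25 mm²; (whole slice rotated 15° about Z — lengths, areas and connectivity unchanged). Overall, the cross-section is a single solid region. Net area = 99.25 mm².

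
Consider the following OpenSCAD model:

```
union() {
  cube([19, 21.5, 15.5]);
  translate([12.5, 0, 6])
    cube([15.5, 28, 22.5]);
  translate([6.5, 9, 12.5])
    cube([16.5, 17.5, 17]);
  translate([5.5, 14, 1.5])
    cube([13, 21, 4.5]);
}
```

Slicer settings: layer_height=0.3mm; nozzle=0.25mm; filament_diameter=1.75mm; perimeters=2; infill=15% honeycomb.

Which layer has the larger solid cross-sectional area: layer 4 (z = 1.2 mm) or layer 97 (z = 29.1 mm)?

Layer 4 (z = 1.2): the cube (footprint 19×21.5) is included at this height (area 408.50 mm²); the cube at (12.5, 0) does not reach this height (z outside [6, 28.5]); the cube at (6.5, 9) does not reach this height (z outside [12.5, 29.5]); the cube at (5.5, 14) does not reach this height (z outside [1.5, 6]); Combining (union): only the 19×21.5 cube is present, so the union is just that shape — area = 408.50 mm². So its area = 408.50 mm². Layer 97 (z = 29.1): the cube does not reach this height (z outside [0, 15.5]); the cube at (12.5, 0) is not intersected at this z (z outside [6, 28.5]); the cube at (6.5, 9) is present — its section is the full 16.5×17.5 rectangle (area 288.75 mm²); the cube at (5.5, 14) is not intersected at this z (z outside [1.5, 6]); Combining (union): only the 16.5×17.5 cube at (6.5, 9) is present, so the union is just that shape — area = 288.75 mm². So its area = 288.75 mm². Layer 4 is larger (408.50 vs 288.75 mm²).

layer 4 (z = 1.2 mm)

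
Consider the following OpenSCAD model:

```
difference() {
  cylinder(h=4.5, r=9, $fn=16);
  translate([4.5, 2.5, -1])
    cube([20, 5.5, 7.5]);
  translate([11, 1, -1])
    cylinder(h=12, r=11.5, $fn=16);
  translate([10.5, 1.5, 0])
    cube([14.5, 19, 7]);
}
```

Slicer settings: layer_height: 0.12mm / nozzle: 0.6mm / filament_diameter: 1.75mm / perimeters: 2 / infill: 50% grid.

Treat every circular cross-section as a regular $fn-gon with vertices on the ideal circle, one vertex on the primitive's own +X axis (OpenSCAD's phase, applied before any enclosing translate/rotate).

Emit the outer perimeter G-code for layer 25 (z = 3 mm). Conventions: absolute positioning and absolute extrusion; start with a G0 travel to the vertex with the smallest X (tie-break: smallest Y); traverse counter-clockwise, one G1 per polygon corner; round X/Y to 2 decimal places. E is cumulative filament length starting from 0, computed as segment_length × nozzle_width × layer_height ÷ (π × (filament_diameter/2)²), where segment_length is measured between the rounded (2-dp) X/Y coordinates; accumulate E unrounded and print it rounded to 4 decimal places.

G0 X-9.00 Y0.00 Z3.00
G1 X-8.31 Y-3.44 E0.1050
G1 X-6.36 Y-6.36 E0.2101
G1 X-3.44 Y-8.31 E0.3152
G1 X0.00 Y-9.00 E0.4203
G1 X3.44 Y-8.31 E0.5253
G1 X4.04 Y-7.92 E0.5467
G1 X2.87 Y-7.13 E0.5890
G1 X0.38 Y-3.40 E0.7232
G1 X-0.50 Y1.00 E0.8575
G1 X0.38 Y5.40 E0.9919
G1 X2.45 Y8.51 E1.1037
G1 X0.00 Y9.00 E1.1785
G1 X-3.44 Y8.31 E1.2835
G1 X-6.36 Y6.36 E1.3886
G1 X-8.31 Y3.44 E1.4937
G1 X-9.00 Y0.00 E1.5987

At z = 3 mm: the cylinder: section is a regular 16-gon, circumradius r=9; the cube at (4.5, 2.5) is present — its section is the full 20×5.5 rectangle; the r=11.5 cylinder at (11, 1) gives a regular 16-gon of circumradius 11.5 (constant along its height); the cube at (10.5, 1.5) (footprint 14.5×19) is included at this height; After the difference (first − rest): starting from the r=9 cylinder, the 20×5.5 cube at (4.5, 2.5) partially overlaps it — only the 13.14 mm² overlap (of its 110.00 mm²) is removed, clipping the outline; the r=11.5 cylinder at (11, 1) partially overlaps it — only the 94.96 mm² overlap (of its 404.88 mm²) is removed, clipping the outline; the 14.5×19 cube at (10.5, 1.5) misses the remaining region (no effect) — 1 connected region. The outline is a single polygon with 16 vertices. Extrusion per mm of travel: 0.6 × 0.12 / (π × 0.875²) = 0.029934. Accumulating E over each segment gives final E = 1.5987.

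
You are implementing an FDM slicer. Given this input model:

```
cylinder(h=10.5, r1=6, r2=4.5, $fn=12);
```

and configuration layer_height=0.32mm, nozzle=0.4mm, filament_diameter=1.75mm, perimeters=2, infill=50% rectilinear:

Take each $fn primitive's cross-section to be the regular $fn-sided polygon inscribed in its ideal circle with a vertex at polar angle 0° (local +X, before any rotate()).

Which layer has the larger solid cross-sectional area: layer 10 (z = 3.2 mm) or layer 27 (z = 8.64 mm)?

Layer 10 (z = 3.2): the cone contributes a regular 12-gon of circumradius 5.543 (interpolated between r1=6 and r2=4.5 at t=0.305) (area = (12/2)·5.543²·sin(360°/12) = 92.17 mm²). So its area = 92.17 mm². Layer 27 (z = 8.64): the cone (r1=6→r2=4.5) has section circumradius 4.766 here — a regular 12-gon (area = (12/2)·4.766²·sin(360°/12) = 68.14 mm²). So its area = 68.14 mm². Layer 10 is larger (92.17 vs 68.14 mm²).

layer 10 (z = 3.2 mm)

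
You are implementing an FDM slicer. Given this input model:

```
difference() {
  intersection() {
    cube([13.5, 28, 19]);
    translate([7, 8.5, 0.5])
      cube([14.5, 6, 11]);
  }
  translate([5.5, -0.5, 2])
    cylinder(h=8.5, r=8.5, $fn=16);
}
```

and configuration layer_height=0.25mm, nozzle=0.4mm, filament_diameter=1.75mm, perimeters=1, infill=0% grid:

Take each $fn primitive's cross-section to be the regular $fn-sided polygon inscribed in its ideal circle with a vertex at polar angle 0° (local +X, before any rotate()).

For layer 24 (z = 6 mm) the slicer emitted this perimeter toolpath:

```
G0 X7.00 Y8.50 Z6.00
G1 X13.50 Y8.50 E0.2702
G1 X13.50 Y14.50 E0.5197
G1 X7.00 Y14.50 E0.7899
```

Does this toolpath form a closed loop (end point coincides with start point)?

Start point (G0): (7.00, 8.50). End point (last G1): the path does not return to the start — open.

no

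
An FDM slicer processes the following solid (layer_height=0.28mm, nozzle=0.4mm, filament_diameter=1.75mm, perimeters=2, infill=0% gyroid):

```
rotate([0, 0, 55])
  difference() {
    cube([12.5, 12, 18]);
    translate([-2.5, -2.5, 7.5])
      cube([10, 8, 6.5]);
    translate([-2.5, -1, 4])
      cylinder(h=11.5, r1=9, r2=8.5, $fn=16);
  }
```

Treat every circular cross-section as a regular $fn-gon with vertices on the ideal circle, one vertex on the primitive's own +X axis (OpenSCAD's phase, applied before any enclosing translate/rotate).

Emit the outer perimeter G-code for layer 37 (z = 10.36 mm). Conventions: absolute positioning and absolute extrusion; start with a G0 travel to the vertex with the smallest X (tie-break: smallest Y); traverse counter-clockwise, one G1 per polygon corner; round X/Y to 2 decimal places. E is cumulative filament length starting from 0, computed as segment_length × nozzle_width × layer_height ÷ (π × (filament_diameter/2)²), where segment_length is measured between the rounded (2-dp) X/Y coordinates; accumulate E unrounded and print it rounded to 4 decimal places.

At z = 10.36 mm: the cube (footprint 12.5×12) is included at this height; the cube at (-2.5, -2.5) (footprint 10×8) is included at this height; the cone at (-2.5, -1): at t=0.553 of its height the radius interpolates to r₁+(r₂−r₁)t = 8.723, giving a regular 16-gon of that circumradius; Taking the first minus the rest: starting from the 12.5×12 cube, the 10×8 cube at (-2.5, -2.5) partially overlaps it — only the 41.25 mm² overlap (of its 80.00 mm²) is removed, clipping the outline; the cone at (-2.5, -1) partially overlaps it — only the 3.20 mm² overlap (of its 232.97 mm²) is removed, clipping the outline — 1 connected region; (whole slice rotated 55° about Z — lengths, areas and connectivity unchanged). The outline is a single polygon with 8 vertices. Extrusion per mm of travel: 0.4 × 0.28 / (π × 0.875²) = 0.046564. Accumulating E over each segment gives final E = 2.2246.

G0 X-9.83 Y6.88 Z10.36
G1 X-5.92 Y4.14 E0.2223
G1 X-5.30 Y4.74 E0.2625
G1 X-2.69 Y5.75 E0.3928
G1 X-0.20 Y9.30 E0.5947
G1 X4.30 Y6.14 E0.8508
G1 X7.17 Y10.24 E1.0838
G1 X-2.66 Y17.12 E1.6425
G1 X-9.83 Y6.88 E2.2246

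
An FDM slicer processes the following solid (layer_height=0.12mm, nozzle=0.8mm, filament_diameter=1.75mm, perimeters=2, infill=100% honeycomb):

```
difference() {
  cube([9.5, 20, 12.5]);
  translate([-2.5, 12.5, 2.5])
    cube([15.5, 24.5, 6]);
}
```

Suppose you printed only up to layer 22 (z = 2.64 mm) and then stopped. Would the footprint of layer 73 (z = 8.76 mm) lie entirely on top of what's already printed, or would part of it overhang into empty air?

Compare the two slices. At z = 2.64: the cube is present — its section is the full 9.5×20 rectangle (area 190.00 mm²); the cube at (-2.5, 12.5) (footprint 15.5×24.5) is included at this height (area 379.75 mm²); Subtracting the remaining from the first: starting from the 9.5×20 cube (190.00 mm²), the 15.5×24.5 cube at (-2.5, 12.5) partially overlaps it — only the 71.25 mm² overlap (of its 379.75 mm²) is removed, clipping the outline — area = 118.75 mm². At z = 8.76: the cube (footprint 9.5×20) is included at this height (area 190.00 mm²); the cube at (-2.5, 12.5) does not reach this height (z outside [2.5, 8.5]); Subtracting the remaining from the first: none of the subtracted shapes is present at this height, so the 9.5×20 cube is unchanged — area = 190.00 mm². Checking containment: at z = 8.76 the cross-section extends beyond the z = 2.64 cross-section by about 71.25 mm².

part overhangs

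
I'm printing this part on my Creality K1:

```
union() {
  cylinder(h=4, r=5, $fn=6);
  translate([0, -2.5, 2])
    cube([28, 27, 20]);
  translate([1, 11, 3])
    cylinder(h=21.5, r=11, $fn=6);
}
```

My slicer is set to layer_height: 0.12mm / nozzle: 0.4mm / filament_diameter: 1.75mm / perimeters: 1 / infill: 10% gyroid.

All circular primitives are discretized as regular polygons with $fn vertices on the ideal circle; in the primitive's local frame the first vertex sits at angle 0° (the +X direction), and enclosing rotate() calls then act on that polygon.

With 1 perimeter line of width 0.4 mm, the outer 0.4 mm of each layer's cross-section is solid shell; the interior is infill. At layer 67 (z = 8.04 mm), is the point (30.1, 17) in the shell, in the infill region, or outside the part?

At z = 8.04 mm: the cylinder is absent (z outside [0, 4]); the cube at (0, -2.5) is present — its section is the full 28×27 rectangle; the r=11 cylinder at (1, 11) gives a regular 6-gon of circumradius 11 (constant along its height); Merging all regions: the regions partially overlap (shared area 176.24 mm²), so overlapping operands fuse into one piece — 1 connected region. Overall, the cross-section is a single solid region. The nearest boundary edge runs (28.00, 24.50)→(28.00, -2.50); distance from the point to it = 2.10 mm. The point is not inside any of the regions above, so it lies outside the cross-section (2.10 mm from the nearest boundary).

outside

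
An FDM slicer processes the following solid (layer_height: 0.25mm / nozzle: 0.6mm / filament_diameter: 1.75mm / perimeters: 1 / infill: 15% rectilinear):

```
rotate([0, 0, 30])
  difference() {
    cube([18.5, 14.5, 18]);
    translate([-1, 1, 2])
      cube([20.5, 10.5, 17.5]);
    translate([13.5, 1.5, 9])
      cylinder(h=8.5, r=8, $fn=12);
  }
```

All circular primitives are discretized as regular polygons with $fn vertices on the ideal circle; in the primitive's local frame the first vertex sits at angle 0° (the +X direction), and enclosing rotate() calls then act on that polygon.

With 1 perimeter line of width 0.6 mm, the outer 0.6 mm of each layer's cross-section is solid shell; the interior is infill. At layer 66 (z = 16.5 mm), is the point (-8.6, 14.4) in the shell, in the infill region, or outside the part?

At z = 16.5 mm: the cube (footprint 18.5×14.5) is included at this height; the cube at (-1, 1) is present — its section is the full 20.5×10.5 rectangle; the cylinder at (13.5, 1.5): section is a regular 12-gon, circumradius r=8; Subtracting the remaining from the first: starting from the 18.5×14.5 cube, the 20.5×10.5 cube at (-1, 1) partially overlaps it — only the 194.25 mm² overlap (of its 215.25 mm²) is removed, clipping the outline; the r=8 cylinder at (13.5, 1.5) partially overlaps it — only the 12.73 mm² overlap (of its 192.00 mm²) is removed, clipping the outline — 2 connected regions; (rotated 30° about Z; rotation is an isometry so areas/perimeters/island counts are preserved). Overall, the cross-section has 2 separate islands. Undo the 30° rotation: the query point maps to (-0.248, 16.771) in the un-rotated model frame. The nearest boundary edge runs (0.00, 11.50)→(0.00, 14.50); distance from the point to it = 2.28 mm. The point is not inside any of the regions above, so it lies outside the cross-section (2.28 mm from the nearest boundary).

outside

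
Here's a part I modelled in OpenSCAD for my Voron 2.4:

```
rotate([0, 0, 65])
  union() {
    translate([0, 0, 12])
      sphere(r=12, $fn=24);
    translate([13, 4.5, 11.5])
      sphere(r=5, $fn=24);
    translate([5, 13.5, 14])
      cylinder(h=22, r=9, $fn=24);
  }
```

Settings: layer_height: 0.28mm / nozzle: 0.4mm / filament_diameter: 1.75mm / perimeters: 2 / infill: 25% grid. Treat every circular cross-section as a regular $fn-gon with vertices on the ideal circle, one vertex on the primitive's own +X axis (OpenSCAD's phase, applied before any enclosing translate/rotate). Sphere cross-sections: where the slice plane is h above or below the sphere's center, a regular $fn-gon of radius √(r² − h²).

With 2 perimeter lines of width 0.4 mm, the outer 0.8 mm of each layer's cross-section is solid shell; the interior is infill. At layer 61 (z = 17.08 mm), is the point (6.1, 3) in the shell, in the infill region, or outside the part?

infill

At z = 17.08 mm: the r=12 sphere slices to a regular 24-gon of circumradius 10.872 (√(r²−h²) with h=5.08 from center); the sphere at (13, 4.5) is absent (|z−center|=5.580 > r=5); the r=9 cylinder at (5, 13.5) contributes a regular 24-gon of circumradius 9; Taking the union: the regions partially overlap (shared area 49.53 mm²), so overlapping operands fuse into one piece — 1 connected region; (rotated 65° about Z; rotation is an isometry so areas/perimeters/island counts are preserved). Overall, the cross-section is a single solid region. Undo the 65° rotation: the query point maps to (5.297, -4.261) in the un-rotated model frame. The nearest boundary edge runs (9.42, -5.44)→(7.69, -7.69); distance from the point to it = 3.98 mm. The point is inside the cross-section and 3.98 mm from the nearest boundary — more than the 0.8 mm shell width (2 × 0.4), so it's in the infill interior.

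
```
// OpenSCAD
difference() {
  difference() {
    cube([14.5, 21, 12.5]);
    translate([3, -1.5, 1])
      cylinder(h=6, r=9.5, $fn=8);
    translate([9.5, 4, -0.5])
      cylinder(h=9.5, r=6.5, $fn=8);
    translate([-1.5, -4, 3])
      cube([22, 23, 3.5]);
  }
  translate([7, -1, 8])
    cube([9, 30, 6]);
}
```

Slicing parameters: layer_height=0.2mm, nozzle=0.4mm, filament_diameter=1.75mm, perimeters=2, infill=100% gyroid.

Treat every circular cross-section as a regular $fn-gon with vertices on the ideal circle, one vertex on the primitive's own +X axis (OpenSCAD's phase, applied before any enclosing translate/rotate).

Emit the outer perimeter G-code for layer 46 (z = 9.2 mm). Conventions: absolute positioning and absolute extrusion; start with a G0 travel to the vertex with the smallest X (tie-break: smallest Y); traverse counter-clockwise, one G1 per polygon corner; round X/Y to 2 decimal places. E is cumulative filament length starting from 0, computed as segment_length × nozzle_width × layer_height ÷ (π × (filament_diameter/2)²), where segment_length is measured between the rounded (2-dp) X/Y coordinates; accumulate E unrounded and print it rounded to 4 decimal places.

At z = 9.2 mm: the 14.5×21 cube contributes its full rectangle; the cylinder at (3, -1.5) does not reach this height (z outside [1, 7]); the cylinder at (9.5, 4) is not intersected at this z (z outside [-0.5, 9]); the cube at (-1.5, -4) is absent (z outside [3, 6.5]); Subtracting the remaining from the first: none of the subtracted shapes is present at this height, so the 14.5×21 cube is unchanged — 1 connected region; the 9×30 cube at (7, -1) contributes its full rectangle; Subtracting the remaining from the first: starting from that combined region, the 9×30 cube at (7, -1) partially overlaps it — only the 157.50 mm² overlap (of its 270.00 mm²) is removed, clipping the outline — 1 connected region. The outline is a single polygon with 4 vertices. Extrusion per mm of travel: 0.4 × 0.2 / (π × 0.875²) = 0.033260. Accumulating E over each segment gives final E = 1.8626.

G0 X0.00 Y0.00 Z9.20
G1 X7.00 Y0.00 E0.2328
G1 X7.00 Y21.00 E0.9313
G1 X0.00 Y21.00 E1.1641
G1 X0.00 Y0.00 E1.8626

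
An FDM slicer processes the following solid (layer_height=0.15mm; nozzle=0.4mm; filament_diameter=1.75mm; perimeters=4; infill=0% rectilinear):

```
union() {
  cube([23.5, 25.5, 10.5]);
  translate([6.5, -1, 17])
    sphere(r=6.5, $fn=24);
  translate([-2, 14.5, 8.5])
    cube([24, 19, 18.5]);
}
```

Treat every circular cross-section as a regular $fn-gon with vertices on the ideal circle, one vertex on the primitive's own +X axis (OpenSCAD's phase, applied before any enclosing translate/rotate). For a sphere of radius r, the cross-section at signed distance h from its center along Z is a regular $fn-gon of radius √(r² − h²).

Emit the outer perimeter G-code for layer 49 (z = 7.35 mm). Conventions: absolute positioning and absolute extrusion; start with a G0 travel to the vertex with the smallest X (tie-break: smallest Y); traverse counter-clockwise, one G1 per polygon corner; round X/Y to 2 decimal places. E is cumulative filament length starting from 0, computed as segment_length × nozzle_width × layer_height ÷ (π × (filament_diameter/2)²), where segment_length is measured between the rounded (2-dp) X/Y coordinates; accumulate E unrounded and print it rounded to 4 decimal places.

At z = 7.35 mm: the cube is present — its section is the full 23.5×25.5 rectangle; the sphere at (6.5, -1) is absent (|z−center|=9.650 > r=6.5); the cube at (-2, 14.5) is not intersected at this z (z outside [8.5, 27]); Combining (union): only the 23.5×25.5 cube is present, so the union is just that shape — 1 connected region. The outline is a single polygon with 4 vertices. Extrusion per mm of travel: 0.4 × 0.15 / (π × 0.875²) = 0.024945. Accumulating E over each segment gives final E = 2.4446.

G0 X0.00 Y0.00 Z7.35
G1 X23.50 Y0.00 E0.5862
G1 X23.50 Y25.50 E1.2223
G1 X0.00 Y25.50 E1.8085
G1 X0.00 Y0.00 E2.4446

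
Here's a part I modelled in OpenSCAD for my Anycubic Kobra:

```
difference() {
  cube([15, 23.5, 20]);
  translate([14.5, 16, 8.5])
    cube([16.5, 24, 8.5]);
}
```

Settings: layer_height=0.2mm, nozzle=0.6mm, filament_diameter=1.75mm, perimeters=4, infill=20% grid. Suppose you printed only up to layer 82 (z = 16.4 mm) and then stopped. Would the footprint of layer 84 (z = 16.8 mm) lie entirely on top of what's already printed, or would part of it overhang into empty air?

Compare the two slices. At z = 16.4: the 15×23.5 cube contributes its full rectangle (area 352.50 mm²); the 16.5×24 cube at (14.5, 16) contributes its full rectangle (area 396.00 mm²); Taking the first minus the rest: starting from the 15×23.5 cube (352.50 mm²), the 16.5×24 cube at (14.5, 16) partially overlaps it — only the 3.75 mm² overlap (of its 396.00 mm²) is removed, clipping the outline — area = 348.75 mm². At z = 16.8: the cube (footprint 15×23.5) is included at this height (area 352.50 mm²); the cube at (14.5, 16) is present — its section is the full 16.5×24 rectangle (area 396.00 mm²); Taking the first minus the rest: starting from the 15×23.5 cube (352.50 mm²), the 16.5×24 cube at (14.5, 16) partially overlaps it — only the 3.75 mm² overlap (of its 396.00 mm²) is removed, clipping the outline — area = 348.75 mm². Checking containment: the cross-section at z = 16.8 is a subset of the cross-section at z = 16.4.

entirely on top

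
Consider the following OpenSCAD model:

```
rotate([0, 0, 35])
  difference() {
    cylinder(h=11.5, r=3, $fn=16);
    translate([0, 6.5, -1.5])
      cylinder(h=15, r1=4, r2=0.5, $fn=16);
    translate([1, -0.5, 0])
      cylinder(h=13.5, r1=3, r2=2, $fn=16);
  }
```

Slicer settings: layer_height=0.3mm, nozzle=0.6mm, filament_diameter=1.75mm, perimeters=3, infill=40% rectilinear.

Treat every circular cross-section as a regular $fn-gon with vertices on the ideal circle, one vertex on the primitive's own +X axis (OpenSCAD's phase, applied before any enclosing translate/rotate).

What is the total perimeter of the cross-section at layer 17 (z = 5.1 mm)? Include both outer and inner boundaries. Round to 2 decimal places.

21.43 mm

At z = 5.1 mm: the r=3 cylinder gives a regular 16-gon of circumradius 3 (constant along its height) (perimeter = 2·16·3.000·sin(180°/16) = 18.73 mm); the cone at (0, 6.5) (r1=4→r2=0.5) has section circumradius 2.460 here — a regular 16-gon (perimeter = 2·16·2.460·sin(180°/16) = 15.36 mm); the cone at (1, -0.5): at t=0.378 of its height the radius interpolates to r₁+(r₂−r₁)t = 2.622, giving a regular 16-gon of that circumradius (perimeter = 2·16·2.622·sin(180°/16) = 16.37 mm); After the difference (first − rest): starting from the r=3 cylinder, the cone at (0, 6.5) misses the remaining region (no effect); the cone at (1, -0.5) partially overlaps it — only the 17.78 mm² overlap (of its 21.05 mm²) is removed, clipping the outline — boundary = 21.43 mm; (rotated 35° about Z; rotation is an isometry so areas/perimeters/island counts are preserved). Overall, the cross-section is a single solid region. Total boundary length (outer) = 21.43 mm.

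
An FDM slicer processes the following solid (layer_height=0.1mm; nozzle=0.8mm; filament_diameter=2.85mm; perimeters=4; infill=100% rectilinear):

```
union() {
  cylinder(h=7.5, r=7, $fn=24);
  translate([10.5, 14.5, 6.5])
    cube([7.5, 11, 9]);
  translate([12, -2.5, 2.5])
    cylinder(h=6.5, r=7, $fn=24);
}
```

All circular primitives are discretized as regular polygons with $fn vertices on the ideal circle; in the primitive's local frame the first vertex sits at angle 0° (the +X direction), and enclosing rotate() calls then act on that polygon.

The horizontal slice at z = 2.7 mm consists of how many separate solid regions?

1

At z = 2.7 mm: the r=7 cylinder gives a regular 24-gon of circumradius 7 (constant along its height); the cube at (10.5, 14.5) does not reach this height (z outside [6.5, 15.5]); the r=7 cylinder at (12, -2.5) gives a regular 24-gon of circumradius 7 (constant along its height); Merging all regions: the regions partially overlap (shared area 7.40 mm²), so overlapping operands fuse into one piece — 1 connected region. The result has 1 disconnected region.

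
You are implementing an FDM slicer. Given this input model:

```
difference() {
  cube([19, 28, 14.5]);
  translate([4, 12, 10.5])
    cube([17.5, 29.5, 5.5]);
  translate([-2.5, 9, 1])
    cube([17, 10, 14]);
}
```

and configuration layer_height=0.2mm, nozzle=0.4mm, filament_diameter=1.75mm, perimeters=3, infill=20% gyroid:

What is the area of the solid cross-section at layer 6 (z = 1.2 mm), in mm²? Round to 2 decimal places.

387.00 mm²

At z = 1.2 mm: the 19×28 cube contributes its full rectangle (area 532.00 mm²); the cube at (4, 12) is not intersected at this z (z outside [10.5, 16]); the cube at (-2.5, 9) (footprint 17×10) is included at this height (area 170.00 mm²); Subtracting the remaining from the first: starting from the 19×28 cube (532.00 mm²), the 17×10 cube at (-2.5, 9) partially overlaps it — only the 145.00 mm² overlap (of its 170.00 mm²) is removed, clipping the outline — area = 387.00 mm². Overall, the cross-section is a single solid region. Net area = 387.00 mm².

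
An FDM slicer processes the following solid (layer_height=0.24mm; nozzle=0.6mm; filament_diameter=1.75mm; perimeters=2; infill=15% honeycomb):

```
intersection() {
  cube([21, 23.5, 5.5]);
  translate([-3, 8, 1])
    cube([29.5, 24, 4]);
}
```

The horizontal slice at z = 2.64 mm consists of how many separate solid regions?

At z = 2.64 mm: the cube (footprint 21×23.5) is included at this height; the cube at (-3, 8) (footprint 29.5×24) is included at this height; After intersecting: the 29.5×24 cube at (-3, 8) partially overlaps the 21×23.5 cube; clipping to the common part keeps 325.50 mm² — 1 connected region. The result has 1 disconnected region.

1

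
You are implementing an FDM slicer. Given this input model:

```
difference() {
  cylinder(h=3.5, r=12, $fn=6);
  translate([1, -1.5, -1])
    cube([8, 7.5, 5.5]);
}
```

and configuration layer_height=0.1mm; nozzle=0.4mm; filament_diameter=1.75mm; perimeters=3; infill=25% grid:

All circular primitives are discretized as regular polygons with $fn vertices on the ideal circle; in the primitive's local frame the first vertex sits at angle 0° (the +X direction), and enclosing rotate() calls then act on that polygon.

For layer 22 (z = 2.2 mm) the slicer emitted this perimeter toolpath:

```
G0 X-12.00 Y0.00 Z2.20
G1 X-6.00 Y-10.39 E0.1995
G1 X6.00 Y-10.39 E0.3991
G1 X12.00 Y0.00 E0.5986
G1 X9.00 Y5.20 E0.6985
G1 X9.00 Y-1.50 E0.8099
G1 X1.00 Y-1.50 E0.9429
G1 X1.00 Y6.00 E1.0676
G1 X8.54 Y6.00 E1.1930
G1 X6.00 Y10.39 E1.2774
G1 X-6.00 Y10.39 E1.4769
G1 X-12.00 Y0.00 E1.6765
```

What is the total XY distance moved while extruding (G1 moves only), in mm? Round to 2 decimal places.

100.81 mm

Sum the Euclidean lengths of each G1 segment: total = 100.81 mm.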